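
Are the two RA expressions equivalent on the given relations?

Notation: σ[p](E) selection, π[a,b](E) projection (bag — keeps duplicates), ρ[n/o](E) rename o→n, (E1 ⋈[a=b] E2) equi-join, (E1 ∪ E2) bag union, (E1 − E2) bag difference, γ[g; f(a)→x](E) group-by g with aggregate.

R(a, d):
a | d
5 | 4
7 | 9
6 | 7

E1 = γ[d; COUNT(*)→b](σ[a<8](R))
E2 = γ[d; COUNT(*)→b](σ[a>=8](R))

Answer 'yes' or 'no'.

E1 per-node cardinality:
  R → 3
  σ[a<8](R) → 3
  γ[d; COUNT(*)→b](σ[a<8](R)) → 3
E2 per-node cardinality:
  R → 3
  σ[a>=8](R) → 0
  γ[d; COUNT(*)→b](σ[a>=8](R)) → 0

E1 result:
d | b
4 | 1
7 | 1
9 | 1
E2 result:
d | b
(0 rows)
Witness: (9, 1) appears 1× in E1 but 0× in E2.

no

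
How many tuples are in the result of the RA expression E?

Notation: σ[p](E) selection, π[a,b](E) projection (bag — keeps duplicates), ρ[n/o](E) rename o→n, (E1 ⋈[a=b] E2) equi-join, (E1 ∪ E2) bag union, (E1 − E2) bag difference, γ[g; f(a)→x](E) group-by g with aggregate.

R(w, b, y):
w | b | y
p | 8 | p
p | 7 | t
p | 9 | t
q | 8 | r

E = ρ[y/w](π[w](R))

Subexpression sizes:
  R → 4
  π[w](R) → 4
  ρ[y/w](π[w](R)) → 4

|E| = 4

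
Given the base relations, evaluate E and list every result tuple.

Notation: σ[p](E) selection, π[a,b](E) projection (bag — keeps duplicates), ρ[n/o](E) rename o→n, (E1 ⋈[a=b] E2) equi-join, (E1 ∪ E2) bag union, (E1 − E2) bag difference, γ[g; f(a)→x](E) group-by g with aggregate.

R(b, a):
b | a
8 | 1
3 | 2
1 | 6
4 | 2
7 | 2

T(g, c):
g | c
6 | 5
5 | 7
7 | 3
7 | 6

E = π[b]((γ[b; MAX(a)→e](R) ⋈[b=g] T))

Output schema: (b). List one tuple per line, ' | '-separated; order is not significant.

Per-node cardinality:
  R → 5
  γ[b; MAX(a)→e](R) → 5
  T → 4
  (γ[b; MAX(a)→e](R) ⋈[b=g] T) → 2
  π[b]((γ[b; MAX(a)→e](R) ⋈[b=g] T)) → 2

== RESULT ==
b
7
7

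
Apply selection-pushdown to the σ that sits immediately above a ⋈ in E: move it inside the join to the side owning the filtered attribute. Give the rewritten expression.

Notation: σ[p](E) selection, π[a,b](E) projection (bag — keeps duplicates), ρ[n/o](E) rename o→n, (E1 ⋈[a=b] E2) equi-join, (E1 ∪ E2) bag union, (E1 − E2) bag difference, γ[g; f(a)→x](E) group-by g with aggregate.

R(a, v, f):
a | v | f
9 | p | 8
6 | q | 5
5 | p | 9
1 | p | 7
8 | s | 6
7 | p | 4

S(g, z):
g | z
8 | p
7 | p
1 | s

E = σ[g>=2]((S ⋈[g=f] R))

σ filters on g, owned by the left side.
E' = (σ[g>=2](S) ⋈[g=f] R)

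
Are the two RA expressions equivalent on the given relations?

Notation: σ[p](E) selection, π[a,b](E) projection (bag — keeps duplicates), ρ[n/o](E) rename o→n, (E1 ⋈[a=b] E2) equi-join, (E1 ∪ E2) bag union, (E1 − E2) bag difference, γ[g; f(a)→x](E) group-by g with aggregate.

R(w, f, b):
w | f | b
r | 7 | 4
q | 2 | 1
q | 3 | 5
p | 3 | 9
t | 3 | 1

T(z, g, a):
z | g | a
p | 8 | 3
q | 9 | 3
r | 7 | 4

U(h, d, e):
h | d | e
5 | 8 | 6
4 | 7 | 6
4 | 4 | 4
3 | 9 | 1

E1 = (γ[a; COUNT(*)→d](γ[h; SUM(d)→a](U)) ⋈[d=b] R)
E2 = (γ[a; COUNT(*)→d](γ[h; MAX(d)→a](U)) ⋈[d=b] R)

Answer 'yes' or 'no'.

E1 row counts bottom-up:
  U → 4
  γ[h; SUM(d)→a](U) → 3
  γ[a; COUNT(*)→d](γ[h; SUM(d)→a](U)) → 3
  R → 5
  (γ[a; COUNT(*)→d](γ[h; SUM(d)→a](U)) ⋈[d=b] R) → 6
E2 row counts bottom-up:
  U → 4
  γ[h; MAX(d)→a](U) → 3
  γ[a; COUNT(*)→d](γ[h; MAX(d)→a](U)) → 3
  R → 5
  (γ[a; COUNT(*)→d](γ[h; MAX(d)→a](U)) ⋈[d=b] R) → 6

E1 result:
a | d | w | f | b
8 | 1 | q | 2 | 1
8 | 1 | t | 3 | 1
9 | 1 | q | 2 | 1
9 | 1 | t | 3 | 1
11 | 1 | q | 2 | 1
11 | 1 | t | 3 | 1
E2 result:
a | d | w | f | b
7 | 1 | q | 2 | 1
7 | 1 | t | 3 | 1
8 | 1 | q | 2 | 1
8 | 1 | t | 3 | 1
9 | 1 | q | 2 | 1
9 | 1 | t | 3 | 1
Witness: (11, 1, 'q', 2, 1) appears 1× in E1 but 0× in E2.

no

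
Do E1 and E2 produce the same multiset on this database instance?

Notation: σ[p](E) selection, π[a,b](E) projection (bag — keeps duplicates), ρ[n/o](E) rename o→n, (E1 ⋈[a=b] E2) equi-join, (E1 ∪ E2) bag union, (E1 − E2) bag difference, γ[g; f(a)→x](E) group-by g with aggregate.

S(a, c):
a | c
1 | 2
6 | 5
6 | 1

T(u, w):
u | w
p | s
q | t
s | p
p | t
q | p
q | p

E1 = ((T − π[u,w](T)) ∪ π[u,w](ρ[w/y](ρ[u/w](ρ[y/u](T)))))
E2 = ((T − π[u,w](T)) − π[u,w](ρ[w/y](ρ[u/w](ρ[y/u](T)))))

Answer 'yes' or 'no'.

E1 row counts bottom-up:
  T → 6
  T → 6
  π[u,w](T) → 6
  (T − π[u,w](T)) → 0
  T → 6
  ρ[y/u](T) → 6
  ρ[u/w](ρ[y/u](T)) → 6
  ρ[w/y](ρ[u/w](ρ[y/u](T))) → 6
  π[u,w](ρ[w/y](ρ[u/w](ρ[y/u](T)))) → 6
  ((T − π[u,w](T)) ∪ π[u,w](ρ[w/y](ρ[u/w](ρ[y/u](T))))) → 6
E2 row counts bottom-up:
  T → 6
  T → 6
  π[u,w](T) → 6
  (T − π[u,w](T)) → 0
  T → 6
  ρ[y/u](T) → 6
  ρ[u/w](ρ[y/u](T)) → 6
  ρ[w/y](ρ[u/w](ρ[y/u](T))) → 6
  π[u,w](ρ[w/y](ρ[u/w](ρ[y/u](T)))) → 6
  ((T − π[u,w](T)) − π[u,w](ρ[w/y](ρ[u/w](ρ[y/u](T))))) → 0

E1 result:
u | w
p | q
p | q
p | s
s | p
t | p
t | q
E2 result:
u | w
(0 rows)
Witness: ('p', 's') appears 1× in E1 but 0× in E2.

no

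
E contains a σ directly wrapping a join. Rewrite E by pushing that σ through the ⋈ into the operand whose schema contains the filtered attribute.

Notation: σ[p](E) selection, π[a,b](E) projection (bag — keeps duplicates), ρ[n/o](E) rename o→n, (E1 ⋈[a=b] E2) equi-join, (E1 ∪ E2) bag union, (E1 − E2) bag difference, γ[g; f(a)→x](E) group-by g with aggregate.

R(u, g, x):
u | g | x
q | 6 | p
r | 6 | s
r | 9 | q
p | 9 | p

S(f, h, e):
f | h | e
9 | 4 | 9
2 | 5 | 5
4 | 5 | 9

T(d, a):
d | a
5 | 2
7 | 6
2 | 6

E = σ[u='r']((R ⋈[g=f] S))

σ filters on u, owned by the left side.
E' = (σ[u='r'](R) ⋈[g=f] S)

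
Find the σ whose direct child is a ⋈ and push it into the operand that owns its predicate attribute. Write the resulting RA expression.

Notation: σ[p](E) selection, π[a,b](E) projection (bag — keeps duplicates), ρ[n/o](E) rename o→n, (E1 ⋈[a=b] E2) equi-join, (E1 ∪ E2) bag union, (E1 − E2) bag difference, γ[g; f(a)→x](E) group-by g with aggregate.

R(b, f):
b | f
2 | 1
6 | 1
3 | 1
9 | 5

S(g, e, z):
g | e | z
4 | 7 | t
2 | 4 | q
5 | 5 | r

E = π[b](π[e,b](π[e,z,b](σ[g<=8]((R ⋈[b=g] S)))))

σ filters on g, owned by the right side.
E' = π[b](π[e,b](π[e,z,b]((R ⋈[b=g] σ[g<=8](S)))))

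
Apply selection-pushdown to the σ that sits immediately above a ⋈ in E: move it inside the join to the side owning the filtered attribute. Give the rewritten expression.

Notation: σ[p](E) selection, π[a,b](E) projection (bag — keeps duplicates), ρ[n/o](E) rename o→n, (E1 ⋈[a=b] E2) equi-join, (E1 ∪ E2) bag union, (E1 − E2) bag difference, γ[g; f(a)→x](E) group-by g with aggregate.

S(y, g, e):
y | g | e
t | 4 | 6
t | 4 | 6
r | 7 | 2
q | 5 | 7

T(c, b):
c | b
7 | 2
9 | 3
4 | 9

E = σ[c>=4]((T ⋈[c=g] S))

σ filters on c, owned by the left side.
E' = (σ[c>=4](T) ⋈[c=g] S)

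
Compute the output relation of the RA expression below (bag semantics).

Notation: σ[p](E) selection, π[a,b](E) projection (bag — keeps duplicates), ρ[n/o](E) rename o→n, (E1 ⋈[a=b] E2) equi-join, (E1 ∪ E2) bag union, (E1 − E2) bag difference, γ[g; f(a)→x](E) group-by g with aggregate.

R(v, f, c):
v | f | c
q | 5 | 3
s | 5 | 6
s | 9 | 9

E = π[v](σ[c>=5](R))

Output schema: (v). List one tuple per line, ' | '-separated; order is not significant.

Per-node cardinality:
  R → 3
  σ[c>=5](R) → 2
  π[v](σ[c>=5](R)) → 2

== RESULT ==
v
s
s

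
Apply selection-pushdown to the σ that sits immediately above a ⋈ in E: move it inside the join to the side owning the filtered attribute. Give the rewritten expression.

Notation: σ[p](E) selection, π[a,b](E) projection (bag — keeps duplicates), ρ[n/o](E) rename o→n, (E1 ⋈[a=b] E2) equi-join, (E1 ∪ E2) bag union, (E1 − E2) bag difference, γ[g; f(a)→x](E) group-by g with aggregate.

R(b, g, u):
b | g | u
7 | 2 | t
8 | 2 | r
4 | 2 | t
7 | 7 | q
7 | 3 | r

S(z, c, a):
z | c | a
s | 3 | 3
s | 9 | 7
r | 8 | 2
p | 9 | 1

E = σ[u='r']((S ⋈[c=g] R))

σ filters on u, owned by the right side.
E' = (S ⋈[c=g] σ[u='r'](R))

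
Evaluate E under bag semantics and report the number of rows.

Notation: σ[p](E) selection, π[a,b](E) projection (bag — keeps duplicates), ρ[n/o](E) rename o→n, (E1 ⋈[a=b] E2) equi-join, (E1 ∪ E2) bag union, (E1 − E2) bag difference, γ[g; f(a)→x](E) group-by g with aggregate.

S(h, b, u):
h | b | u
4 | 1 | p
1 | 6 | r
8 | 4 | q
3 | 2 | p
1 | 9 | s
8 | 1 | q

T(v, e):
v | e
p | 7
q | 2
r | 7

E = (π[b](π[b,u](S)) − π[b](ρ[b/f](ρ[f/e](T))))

Stepwise |·|:
  S → 6
  π[b,u](S) → 6
  π[b](π[b,u](S)) → 6
  T → 3
  ρ[f/e](T) → 3
  ρ[b/f](ρ[f/e](T)) → 3
  π[b](ρ[b/f](ρ[f/e](T))) → 3
  (π[b](π[b,u](S)) − π[b](ρ[b/f](ρ[f/e](T)))) → 5

|E| = 5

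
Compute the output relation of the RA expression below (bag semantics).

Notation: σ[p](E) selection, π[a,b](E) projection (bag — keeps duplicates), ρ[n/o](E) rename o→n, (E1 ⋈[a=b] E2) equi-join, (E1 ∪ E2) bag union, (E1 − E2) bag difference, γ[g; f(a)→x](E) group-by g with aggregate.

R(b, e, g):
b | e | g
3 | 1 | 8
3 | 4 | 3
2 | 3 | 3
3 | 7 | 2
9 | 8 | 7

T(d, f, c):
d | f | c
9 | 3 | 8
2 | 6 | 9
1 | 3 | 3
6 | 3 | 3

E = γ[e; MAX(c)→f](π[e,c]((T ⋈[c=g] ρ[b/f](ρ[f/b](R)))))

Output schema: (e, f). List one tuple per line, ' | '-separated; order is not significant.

Row counts bottom-up:
  T → 4
  R → 5
  ρ[f/b](R) → 5
  ρ[b/f](ρ[f/b](R)) → 5
  (T ⋈[c=g] ρ[b/f](ρ[f/b](R))) → 5
  π[e,c]((T ⋈[c=g] ρ[b/f](ρ[f/b](R)))) → 5
  γ[e; MAX(c)→f](π[e,c]((T ⋈[c=g] ρ[b/f](ρ[f/b](R))))) → 3

== RESULT ==
e | f
1 | 8
3 | 3
4 | 3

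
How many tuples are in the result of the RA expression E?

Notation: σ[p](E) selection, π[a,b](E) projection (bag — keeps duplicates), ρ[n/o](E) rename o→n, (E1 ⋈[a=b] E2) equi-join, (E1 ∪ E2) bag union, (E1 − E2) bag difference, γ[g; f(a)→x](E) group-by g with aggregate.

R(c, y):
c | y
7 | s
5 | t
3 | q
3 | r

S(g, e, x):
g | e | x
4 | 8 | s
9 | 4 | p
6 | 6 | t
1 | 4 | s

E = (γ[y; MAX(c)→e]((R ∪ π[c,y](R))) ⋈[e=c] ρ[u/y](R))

Per-node cardinality:
  R → 4
  R → 4
  π[c,y](R) → 4
  (R ∪ π[c,y](R)) → 8
  γ[y; MAX(c)→e]((R ∪ π[c,y](R))) → 4
  R → 4
  ρ[u/y](R) → 4
  (γ[y; MAX(c)→e]((R ∪ π[c,y](R))) ⋈[e=c] ρ[u/y](R)) → 6

|E| = 6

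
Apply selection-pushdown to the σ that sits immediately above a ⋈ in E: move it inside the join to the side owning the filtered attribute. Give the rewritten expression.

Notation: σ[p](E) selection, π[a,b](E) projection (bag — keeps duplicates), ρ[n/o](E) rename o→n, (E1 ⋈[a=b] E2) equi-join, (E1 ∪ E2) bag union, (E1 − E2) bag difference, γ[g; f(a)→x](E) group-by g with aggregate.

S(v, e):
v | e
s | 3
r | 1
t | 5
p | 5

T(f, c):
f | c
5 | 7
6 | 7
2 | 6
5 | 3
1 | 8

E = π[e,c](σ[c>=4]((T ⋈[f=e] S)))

σ filters on c, owned by the left side.
E' = π[e,c]((σ[c>=4](T) ⋈[f=e] S))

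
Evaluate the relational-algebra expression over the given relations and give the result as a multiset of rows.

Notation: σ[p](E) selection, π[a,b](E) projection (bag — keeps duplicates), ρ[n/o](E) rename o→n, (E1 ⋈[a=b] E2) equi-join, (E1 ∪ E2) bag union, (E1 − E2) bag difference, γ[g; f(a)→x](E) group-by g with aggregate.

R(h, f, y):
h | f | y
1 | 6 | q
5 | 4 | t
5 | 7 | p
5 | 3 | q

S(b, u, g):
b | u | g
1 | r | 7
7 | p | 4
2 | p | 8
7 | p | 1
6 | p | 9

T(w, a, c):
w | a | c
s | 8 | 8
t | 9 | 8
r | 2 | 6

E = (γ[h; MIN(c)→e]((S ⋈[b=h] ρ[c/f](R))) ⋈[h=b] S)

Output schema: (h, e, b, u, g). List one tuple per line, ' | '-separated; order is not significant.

Row counts bottom-up:
  S → 5
  R → 4
  ρ[c/f](R) → 4
  (S ⋈[b=h] ρ[c/f](R)) → 1
  γ[h; MIN(c)→e]((S ⋈[b=h] ρ[c/f](R))) → 1
  S → 5
  (γ[h; MIN(c)→e]((S ⋈[b=h] ρ[c/f](R))) ⋈[h=b] S) → 1

== RESULT ==
h | e | b | u | g
1 | 6 | 1 | r | 7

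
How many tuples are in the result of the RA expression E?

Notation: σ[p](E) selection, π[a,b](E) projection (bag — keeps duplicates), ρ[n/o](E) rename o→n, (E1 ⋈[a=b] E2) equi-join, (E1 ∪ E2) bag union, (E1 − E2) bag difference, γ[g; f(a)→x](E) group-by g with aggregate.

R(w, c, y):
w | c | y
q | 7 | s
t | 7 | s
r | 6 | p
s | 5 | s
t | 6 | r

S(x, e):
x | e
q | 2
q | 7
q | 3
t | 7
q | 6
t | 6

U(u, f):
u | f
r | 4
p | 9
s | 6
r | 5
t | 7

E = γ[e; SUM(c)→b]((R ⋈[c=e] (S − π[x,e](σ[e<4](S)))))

Stepwise |·|:
  R → 5
  S → 6
  S → 6
  σ[e<4](S) → 2
  π[x,e](σ[e<4](S)) → 2
  (S − π[x,e](σ[e<4](S))) → 4
  (R ⋈[c=e] (S − π[x,e](σ[e<4](S)))) → 8
  γ[e; SUM(c)→b]((R ⋈[c=e] (S − π[x,e](σ[e<4](S))))) → 2

|E| = 2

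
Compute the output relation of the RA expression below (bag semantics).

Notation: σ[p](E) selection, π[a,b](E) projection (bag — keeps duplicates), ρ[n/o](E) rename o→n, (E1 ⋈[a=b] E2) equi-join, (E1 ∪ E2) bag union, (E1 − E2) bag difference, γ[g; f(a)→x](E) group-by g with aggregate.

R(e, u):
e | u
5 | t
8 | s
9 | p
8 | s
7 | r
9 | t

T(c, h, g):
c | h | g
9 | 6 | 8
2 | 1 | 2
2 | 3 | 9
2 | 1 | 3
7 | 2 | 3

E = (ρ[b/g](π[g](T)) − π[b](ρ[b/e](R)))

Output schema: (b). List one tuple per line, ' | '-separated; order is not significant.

Stepwise |·|:
  T → 5
  π[g](T) → 5
  ρ[b/g](π[g](T)) → 5
  R → 6
  ρ[b/e](R) → 6
  π[b](ρ[b/e](R)) → 6
  (ρ[b/g](π[g](T)) − π[b](ρ[b/e](R))) → 3

== RESULT ==
b
2
3
3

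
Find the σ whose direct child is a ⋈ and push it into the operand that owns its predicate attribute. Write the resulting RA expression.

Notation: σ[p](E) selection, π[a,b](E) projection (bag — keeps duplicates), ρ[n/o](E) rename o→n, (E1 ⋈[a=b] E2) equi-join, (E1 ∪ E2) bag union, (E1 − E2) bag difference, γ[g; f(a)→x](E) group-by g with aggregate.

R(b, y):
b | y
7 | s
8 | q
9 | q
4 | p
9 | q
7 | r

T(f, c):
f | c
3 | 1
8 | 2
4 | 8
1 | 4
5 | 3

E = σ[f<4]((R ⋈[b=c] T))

σ filters on f, owned by the right side.
E' = (R ⋈[b=c] σ[f<4](T))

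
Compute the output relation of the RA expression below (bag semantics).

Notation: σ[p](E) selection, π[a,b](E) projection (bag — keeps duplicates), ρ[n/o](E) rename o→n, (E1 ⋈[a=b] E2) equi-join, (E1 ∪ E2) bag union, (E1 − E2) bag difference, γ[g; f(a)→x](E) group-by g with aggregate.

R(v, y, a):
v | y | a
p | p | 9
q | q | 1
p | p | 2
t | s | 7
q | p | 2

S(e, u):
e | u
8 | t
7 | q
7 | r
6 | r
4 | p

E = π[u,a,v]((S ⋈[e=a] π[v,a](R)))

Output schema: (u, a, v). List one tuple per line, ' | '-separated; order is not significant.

Stepwise |·|:
  S → 5
  R → 5
  π[v,a](R) → 5
  (S ⋈[e=a] π[v,a](R)) → 2
  π[u,a,v]((S ⋈[e=a] π[v,a](R))) → 2

== RESULT ==
u | a | v
q | 7 | t
r | 7 | t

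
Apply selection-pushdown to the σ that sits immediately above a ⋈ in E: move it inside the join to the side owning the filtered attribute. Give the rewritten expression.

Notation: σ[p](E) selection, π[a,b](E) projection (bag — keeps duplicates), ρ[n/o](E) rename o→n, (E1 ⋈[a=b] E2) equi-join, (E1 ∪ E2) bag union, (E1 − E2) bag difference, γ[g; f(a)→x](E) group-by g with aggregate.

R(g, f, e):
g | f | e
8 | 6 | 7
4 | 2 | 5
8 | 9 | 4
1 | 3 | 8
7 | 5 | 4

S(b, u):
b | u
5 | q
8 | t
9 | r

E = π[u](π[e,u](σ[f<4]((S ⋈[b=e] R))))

σ filters on f, owned by the right side.
E' = π[u](π[e,u]((S ⋈[b=e] σ[f<4](R))))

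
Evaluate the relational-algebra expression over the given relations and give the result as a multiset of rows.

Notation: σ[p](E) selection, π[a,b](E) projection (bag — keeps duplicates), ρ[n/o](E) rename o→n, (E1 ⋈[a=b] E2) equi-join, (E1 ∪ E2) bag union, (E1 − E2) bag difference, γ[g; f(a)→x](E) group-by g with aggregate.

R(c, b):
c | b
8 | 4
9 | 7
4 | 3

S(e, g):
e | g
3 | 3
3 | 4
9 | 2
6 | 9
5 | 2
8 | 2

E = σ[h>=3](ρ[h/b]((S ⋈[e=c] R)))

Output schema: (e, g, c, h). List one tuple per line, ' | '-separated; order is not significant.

Stepwise |·|:
  S → 6
  R → 3
  (S ⋈[e=c] R) → 2
  ρ[h/b]((S ⋈[e=c] R)) → 2
  σ[h>=3](ρ[h/b]((S ⋈[e=c] R))) → 2

== RESULT ==
e | g | c | h
8 | 2 | 8 | 4
9 | 2 | 9 | 7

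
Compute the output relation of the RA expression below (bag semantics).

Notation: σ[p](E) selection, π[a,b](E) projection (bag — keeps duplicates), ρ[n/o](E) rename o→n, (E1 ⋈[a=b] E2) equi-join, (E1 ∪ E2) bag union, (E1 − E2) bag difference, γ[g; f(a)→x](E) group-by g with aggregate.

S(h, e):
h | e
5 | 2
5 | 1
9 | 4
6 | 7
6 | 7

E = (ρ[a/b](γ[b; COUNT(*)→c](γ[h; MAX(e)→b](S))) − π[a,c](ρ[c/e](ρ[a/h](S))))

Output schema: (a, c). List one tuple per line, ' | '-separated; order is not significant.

Stepwise |·|:
  S → 5
  γ[h; MAX(e)→b](S) → 3
  γ[b; COUNT(*)→c](γ[h; MAX(e)→b](S)) → 3
  ρ[a/b](γ[b; COUNT(*)→c](γ[h; MAX(e)→b](S))) → 3
  S → 5
  ρ[a/h](S) → 5
  ρ[c/e](ρ[a/h](S)) → 5
  π[a,c](ρ[c/e](ρ[a/h](S))) → 5
  (ρ[a/b](γ[b; COUNT(*)→c](γ[h; MAX(e)→b](S))) − π[a,c](ρ[c/e](ρ[a/h](S)))) → 3

== RESULT ==
a | c
2 | 1
4 | 1
7 | 1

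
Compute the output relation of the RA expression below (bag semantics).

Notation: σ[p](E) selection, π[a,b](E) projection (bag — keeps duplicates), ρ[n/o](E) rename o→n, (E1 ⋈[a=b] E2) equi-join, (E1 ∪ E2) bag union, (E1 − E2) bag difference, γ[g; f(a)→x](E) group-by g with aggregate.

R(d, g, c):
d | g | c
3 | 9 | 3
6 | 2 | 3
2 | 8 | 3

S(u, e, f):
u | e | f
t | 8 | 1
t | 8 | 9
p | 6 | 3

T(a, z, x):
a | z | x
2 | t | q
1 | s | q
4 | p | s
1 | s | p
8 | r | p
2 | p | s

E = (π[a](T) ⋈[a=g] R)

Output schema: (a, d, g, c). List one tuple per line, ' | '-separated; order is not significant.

Per-node cardinality:
  T → 6
  π[a](T) → 6
  R → 3
  (π[a](T) ⋈[a=g] R) → 3

== RESULT ==
a | d | g | c
2 | 6 | 2 | 3
2 | 6 | 2 | 3
8 | 2 | 8 | 3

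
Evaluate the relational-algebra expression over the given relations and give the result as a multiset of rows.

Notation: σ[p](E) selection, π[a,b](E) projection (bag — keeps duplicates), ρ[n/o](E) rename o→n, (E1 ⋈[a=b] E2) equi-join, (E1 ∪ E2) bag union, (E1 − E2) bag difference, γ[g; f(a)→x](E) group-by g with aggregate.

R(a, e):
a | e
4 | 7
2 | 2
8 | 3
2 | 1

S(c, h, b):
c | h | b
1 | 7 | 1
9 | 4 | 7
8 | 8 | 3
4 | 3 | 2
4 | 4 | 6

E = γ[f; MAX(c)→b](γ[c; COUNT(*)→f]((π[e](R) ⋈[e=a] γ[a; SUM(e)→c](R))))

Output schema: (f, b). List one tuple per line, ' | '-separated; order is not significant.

Stepwise |·|:
  R → 4
  π[e](R) → 4
  R → 4
  γ[a; SUM(e)→c](R) → 3
  (π[e](R) ⋈[e=a] γ[a; SUM(e)→c](R)) → 1
  γ[c; COUNT(*)→f]((π[e](R) ⋈[e=a] γ[a; SUM(e)→c](R))) → 1
  γ[f; MAX(c)→b](γ[c; COUNT(*)→f]((π[e](R) ⋈[e=a] γ[a; SUM(e)→c](R)))) → 1

== RESULT ==
f | b
1 | 3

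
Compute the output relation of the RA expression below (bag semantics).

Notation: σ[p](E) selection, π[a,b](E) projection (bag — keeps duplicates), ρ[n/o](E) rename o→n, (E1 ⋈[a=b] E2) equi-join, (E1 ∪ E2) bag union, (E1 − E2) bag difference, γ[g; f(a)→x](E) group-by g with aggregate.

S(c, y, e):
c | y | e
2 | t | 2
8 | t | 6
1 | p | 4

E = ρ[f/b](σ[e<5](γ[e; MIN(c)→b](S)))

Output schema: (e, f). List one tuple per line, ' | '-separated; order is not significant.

Subexpression sizes:
  S → 3
  γ[e; MIN(c)→b](S) → 3
  σ[e<5](γ[e; MIN(c)→b](S)) → 2
  ρ[f/b](σ[e<5](γ[e; MIN(c)→b](S))) → 2

== RESULT ==
e | f
2 | 2
4 | 1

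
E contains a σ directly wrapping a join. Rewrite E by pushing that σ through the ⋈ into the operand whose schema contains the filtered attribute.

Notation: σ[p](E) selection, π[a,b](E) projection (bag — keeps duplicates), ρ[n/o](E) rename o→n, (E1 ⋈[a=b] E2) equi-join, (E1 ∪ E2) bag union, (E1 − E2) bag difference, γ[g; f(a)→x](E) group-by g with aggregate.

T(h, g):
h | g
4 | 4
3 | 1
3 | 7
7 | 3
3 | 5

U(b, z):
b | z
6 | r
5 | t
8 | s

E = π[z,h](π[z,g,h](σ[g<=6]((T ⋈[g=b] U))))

σ filters on g, owned by the left side.
E' = π[z,h](π[z,g,h]((σ[g<=6](T) ⋈[g=b] U)))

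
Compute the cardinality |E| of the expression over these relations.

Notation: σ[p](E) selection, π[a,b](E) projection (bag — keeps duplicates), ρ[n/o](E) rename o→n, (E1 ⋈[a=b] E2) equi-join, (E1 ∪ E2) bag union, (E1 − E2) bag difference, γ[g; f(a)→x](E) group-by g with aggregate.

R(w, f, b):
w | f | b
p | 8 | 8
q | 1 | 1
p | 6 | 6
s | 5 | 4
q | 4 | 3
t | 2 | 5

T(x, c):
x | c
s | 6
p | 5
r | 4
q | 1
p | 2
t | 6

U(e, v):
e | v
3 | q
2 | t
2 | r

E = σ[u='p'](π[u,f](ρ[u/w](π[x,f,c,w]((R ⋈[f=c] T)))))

Per-node cardinality:
  R → 6
  T → 6
  (R ⋈[f=c] T) → 6
  π[x,f,c,w]((R ⋈[f=c] T)) → 6
  ρ[u/w](π[x,f,c,w]((R ⋈[f=c] T))) → 6
  π[u,f](ρ[u/w](π[x,f,c,w]((R ⋈[f=c] T)))) → 6
  σ[u='p'](π[u,f](ρ[u/w](π[x,f,c,w]((R ⋈[f=c] T))))) → 2

|E| = 2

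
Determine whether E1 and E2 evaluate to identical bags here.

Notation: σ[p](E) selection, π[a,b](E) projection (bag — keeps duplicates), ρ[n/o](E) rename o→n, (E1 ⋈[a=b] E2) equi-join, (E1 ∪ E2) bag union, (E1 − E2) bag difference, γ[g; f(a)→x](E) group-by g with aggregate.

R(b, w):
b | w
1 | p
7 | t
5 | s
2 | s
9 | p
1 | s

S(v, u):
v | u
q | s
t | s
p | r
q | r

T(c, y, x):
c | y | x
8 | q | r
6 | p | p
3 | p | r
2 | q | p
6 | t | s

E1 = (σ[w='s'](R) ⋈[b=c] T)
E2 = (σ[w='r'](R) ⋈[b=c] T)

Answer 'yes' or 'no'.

E1 subexpression sizes:
  R → 6
  σ[w='s'](R) → 3
  T → 5
  (σ[w='s'](R) ⋈[b=c] T) → 1
E2 subexpression sizes:
  R → 6
  σ[w='r'](R) → 0
  T → 5
  (σ[w='r'](R) ⋈[b=c] T) → 0

E1 result:
b | w | c | y | x
2 | s | 2 | q | p
E2 result:
b | w | c | y | x
(0 rows)
Witness: (2, 's', 2, 'q', 'p') appears 1× in E1 but 0× in E2.

no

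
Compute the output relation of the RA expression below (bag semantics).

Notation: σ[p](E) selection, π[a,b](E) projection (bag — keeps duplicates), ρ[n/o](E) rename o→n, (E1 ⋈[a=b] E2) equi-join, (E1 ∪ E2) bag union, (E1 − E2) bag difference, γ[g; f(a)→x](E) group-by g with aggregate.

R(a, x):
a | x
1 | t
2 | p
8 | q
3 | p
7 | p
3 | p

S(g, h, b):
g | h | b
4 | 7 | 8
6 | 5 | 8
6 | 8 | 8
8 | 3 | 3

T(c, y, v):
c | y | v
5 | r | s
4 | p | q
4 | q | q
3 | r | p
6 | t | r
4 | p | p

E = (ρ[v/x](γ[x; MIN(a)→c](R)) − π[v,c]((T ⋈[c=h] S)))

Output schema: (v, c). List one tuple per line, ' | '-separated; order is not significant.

Subexpression sizes:
  R → 6
  γ[x; MIN(a)→c](R) → 3
  ρ[v/x](γ[x; MIN(a)→c](R)) → 3
  T → 6
  S → 4
  (T ⋈[c=h] S) → 2
  π[v,c]((T ⋈[c=h] S)) → 2
  (ρ[v/x](γ[x; MIN(a)→c](R)) − π[v,c]((T ⋈[c=h] S))) → 3

== RESULT ==
v | c
p | 2
q | 8
t | 1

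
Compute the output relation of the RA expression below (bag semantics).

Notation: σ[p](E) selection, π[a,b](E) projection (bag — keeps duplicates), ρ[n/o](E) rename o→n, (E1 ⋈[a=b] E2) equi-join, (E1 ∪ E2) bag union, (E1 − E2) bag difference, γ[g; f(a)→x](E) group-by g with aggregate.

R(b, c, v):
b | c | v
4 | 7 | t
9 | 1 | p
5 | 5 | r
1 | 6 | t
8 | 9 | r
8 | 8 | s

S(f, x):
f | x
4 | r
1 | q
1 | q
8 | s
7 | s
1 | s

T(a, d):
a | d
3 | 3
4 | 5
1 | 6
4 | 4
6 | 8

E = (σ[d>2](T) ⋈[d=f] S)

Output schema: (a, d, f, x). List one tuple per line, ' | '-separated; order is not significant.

Stepwise |·|:
  T → 5
  σ[d>2](T) → 5
  S → 6
  (σ[d>2](T) ⋈[d=f] S) → 2

== RESULT ==
a | d | f | x
4 | 4 | 4 | r
6 | 8 | 8 | s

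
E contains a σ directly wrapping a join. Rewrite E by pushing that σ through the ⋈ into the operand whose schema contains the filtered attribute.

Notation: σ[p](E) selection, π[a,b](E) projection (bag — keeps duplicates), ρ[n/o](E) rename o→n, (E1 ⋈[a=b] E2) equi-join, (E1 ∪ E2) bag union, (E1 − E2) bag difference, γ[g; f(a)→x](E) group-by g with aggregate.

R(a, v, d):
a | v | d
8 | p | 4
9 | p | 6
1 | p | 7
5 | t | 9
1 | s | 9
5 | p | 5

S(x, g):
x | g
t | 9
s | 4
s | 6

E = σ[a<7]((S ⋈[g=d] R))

σ filters on a, owned by the right side.
E' = (S ⋈[g=d] σ[a<7](R))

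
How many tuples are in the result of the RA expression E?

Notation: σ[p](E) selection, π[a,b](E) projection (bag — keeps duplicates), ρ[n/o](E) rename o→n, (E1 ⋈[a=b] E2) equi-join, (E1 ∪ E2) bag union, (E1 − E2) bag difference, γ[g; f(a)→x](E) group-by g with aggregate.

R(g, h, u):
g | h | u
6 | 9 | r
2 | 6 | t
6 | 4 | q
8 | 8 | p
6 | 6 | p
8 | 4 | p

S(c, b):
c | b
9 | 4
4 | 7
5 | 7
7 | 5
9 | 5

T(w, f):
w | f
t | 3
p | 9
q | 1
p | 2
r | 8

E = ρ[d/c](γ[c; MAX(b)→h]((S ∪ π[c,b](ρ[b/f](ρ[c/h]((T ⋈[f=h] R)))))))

Row counts bottom-up:
  S → 5
  T → 5
  R → 6
  (T ⋈[f=h] R) → 2
  ρ[c/h]((T ⋈[f=h] R)) → 2
  ρ[b/f](ρ[c/h]((T ⋈[f=h] R))) → 2
  π[c,b](ρ[b/f](ρ[c/h]((T ⋈[f=h] R)))) → 2
  (S ∪ π[c,b](ρ[b/f](ρ[c/h]((T ⋈[f=h] R))))) → 7
  γ[c; MAX(b)→h]((S ∪ π[c,b](ρ[b/f](ρ[c/h]((T ⋈[f=h] R)))))) → 5
  ρ[d/c](γ[c; MAX(b)→h]((S ∪ π[c,b](ρ[b/f](ρ[c/h]((T ⋈[f=h] R))))))) → 5

|E| = 5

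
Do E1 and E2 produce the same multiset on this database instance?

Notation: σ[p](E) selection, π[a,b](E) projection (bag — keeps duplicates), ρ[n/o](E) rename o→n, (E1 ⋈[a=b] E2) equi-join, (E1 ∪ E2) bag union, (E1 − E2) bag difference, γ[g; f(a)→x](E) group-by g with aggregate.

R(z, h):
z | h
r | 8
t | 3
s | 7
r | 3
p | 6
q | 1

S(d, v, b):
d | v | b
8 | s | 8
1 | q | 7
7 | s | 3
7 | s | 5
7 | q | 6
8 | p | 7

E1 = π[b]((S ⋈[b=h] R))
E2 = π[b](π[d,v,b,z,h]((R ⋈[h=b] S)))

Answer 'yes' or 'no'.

E1 stepwise |·|:
  S → 6
  R → 6
  (S ⋈[b=h] R) → 6
  π[b]((S ⋈[b=h] R)) → 6
E2 stepwise |·|:
  R → 6
  S → 6
  (R ⋈[h=b] S) → 6
  π[d,v,b,z,h]((R ⋈[h=b] S)) → 6
  π[b](π[d,v,b,z,h]((R ⋈[h=b] S))) → 6

E1 and E2 produce the same multiset:
b
3
3
6
7
7
8

yes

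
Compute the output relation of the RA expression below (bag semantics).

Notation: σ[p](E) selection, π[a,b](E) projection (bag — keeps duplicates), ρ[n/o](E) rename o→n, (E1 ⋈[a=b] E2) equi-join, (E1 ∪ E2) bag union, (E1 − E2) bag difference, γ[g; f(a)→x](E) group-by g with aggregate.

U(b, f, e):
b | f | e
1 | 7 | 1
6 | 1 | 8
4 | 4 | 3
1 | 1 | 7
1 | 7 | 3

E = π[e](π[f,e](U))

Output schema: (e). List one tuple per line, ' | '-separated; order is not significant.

Per-node cardinality:
  U → 5
  π[f,e](U) → 5
  π[e](π[f,e](U)) → 5

== RESULT ==
e
1
3
3
7
8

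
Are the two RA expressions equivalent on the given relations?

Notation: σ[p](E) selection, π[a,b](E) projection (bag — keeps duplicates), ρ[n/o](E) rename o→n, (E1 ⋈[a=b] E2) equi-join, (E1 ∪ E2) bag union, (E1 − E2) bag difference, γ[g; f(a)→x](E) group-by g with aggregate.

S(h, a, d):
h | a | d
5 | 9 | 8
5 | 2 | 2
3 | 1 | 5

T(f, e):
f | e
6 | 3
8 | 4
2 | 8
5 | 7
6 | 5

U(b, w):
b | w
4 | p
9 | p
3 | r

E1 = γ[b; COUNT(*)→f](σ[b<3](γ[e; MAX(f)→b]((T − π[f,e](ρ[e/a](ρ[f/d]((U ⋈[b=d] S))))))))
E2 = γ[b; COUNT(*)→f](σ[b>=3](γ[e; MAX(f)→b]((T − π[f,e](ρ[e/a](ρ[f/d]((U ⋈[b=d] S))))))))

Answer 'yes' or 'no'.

E1 subexpression sizes:
  T → 5
  U → 3
  S → 3
  (U ⋈[b=d] S) → 0
  ρ[f/d]((U ⋈[b=d] S)) → 0
  ρ[e/a](ρ[f/d]((U ⋈[b=d] S))) → 0
  π[f,e](ρ[e/a](ρ[f/d]((U ⋈[b=d] S)))) → 0
  (T − π[f,e](ρ[e/a](ρ[f/d]((U ⋈[b=d] S))))) → 5
  γ[e; MAX(f)→b]((T − π[f,e](ρ[e/a](ρ[f/d]((U ⋈[b=d] S)))))) → 5
  σ[b<3](γ[e; MAX(f)→b]((T − π[f,e](ρ[e/a](ρ[f/d]((U ⋈[b=d] S))))))) → 1
  γ[b; COUNT(*)→f](σ[b<3](γ[e; MAX(f)→b]((T − π[f,e](ρ[e/a](ρ[f/d]((U ⋈[b=d] S)))))))) → 1
E2 subexpression sizes:
  T → 5
  U → 3
  S → 3
  (U ⋈[b=d] S) → 0
  ρ[f/d]((U ⋈[b=d] S)) → 0
  ρ[e/a](ρ[f/d]((U ⋈[b=d] S))) → 0
  π[f,e](ρ[e/a](ρ[f/d]((U ⋈[b=d] S)))) → 0
  (T − π[f,e](ρ[e/a](ρ[f/d]((U ⋈[b=d] S))))) → 5
  γ[e; MAX(f)→b]((T − π[f,e](ρ[e/a](ρ[f/d]((U ⋈[b=d] S)))))) → 5
  σ[b>=3](γ[e; MAX(f)→b]((T − π[f,e](ρ[e/a](ρ[f/d]((U ⋈[b=d] S))))))) → 4
  γ[b; COUNT(*)→f](σ[b>=3](γ[e; MAX(f)→b]((T − π[f,e](ρ[e/a](ρ[f/d]((U ⋈[b=d] S)))))))) → 3

E1 result:
b | f
2 | 1
E2 result:
b | f
5 | 1
6 | 2
8 | 1
Witness: (5, 1) appears 0× in E1 but 1× in E2.

no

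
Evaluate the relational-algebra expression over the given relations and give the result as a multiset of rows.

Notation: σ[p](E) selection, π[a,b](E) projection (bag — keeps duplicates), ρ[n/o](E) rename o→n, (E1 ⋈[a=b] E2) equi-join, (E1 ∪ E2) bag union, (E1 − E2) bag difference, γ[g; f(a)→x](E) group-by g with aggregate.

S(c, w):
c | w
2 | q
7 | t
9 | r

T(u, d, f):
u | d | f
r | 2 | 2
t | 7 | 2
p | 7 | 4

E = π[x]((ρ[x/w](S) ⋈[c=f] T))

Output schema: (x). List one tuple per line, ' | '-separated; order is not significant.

Subexpression sizes:
  S → 3
  ρ[x/w](S) → 3
  T → 3
  (ρ[x/w](S) ⋈[c=f] T) → 2
  π[x]((ρ[x/w](S) ⋈[c=f] T)) → 2

== RESULT ==
x
q
q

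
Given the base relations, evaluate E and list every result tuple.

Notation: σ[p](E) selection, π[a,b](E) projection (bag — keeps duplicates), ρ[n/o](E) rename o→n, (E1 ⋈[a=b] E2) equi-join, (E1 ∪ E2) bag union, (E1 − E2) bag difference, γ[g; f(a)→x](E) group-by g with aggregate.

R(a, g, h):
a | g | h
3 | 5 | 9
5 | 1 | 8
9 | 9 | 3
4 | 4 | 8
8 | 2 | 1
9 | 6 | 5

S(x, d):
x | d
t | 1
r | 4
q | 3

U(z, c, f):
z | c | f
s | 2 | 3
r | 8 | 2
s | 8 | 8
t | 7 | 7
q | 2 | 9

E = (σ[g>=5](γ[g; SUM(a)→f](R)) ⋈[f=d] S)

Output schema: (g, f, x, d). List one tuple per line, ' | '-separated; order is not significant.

Per-node cardinality:
  R → 6
  γ[g; SUM(a)→f](R) → 6
  σ[g>=5](γ[g; SUM(a)→f](R)) → 3
  S → 3
  (σ[g>=5](γ[g; SUM(a)→f](R)) ⋈[f=d] S) → 1

== RESULT ==
g | f | x | d
5 | 3 | q | 3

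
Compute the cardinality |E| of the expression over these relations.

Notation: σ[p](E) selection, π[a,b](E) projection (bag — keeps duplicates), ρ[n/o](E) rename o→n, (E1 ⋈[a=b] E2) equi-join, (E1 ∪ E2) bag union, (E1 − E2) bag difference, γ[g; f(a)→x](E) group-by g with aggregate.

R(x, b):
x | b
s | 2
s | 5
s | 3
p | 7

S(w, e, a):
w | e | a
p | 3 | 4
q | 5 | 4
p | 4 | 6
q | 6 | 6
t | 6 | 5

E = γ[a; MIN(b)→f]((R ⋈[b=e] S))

Per-node cardinality:
  R → 4
  S → 5
  (R ⋈[b=e] S) → 2
  γ[a; MIN(b)→f]((R ⋈[b=e] S)) → 1

|E| = 1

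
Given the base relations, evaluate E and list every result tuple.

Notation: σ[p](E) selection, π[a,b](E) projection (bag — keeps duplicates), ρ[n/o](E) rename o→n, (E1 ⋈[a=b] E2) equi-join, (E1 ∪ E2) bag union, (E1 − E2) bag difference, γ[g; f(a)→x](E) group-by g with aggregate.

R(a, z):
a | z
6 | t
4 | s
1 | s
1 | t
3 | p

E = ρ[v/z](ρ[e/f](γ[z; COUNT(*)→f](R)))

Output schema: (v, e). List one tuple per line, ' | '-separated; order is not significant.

Subexpression sizes:
  R → 5
  γ[z; COUNT(*)→f](R) → 3
  ρ[e/f](γ[z; COUNT(*)→f](R)) → 3
  ρ[v/z](ρ[e/f](γ[z; COUNT(*)→f](R))) → 3

== RESULT ==
v | e
p | 1
s | 2
t | 2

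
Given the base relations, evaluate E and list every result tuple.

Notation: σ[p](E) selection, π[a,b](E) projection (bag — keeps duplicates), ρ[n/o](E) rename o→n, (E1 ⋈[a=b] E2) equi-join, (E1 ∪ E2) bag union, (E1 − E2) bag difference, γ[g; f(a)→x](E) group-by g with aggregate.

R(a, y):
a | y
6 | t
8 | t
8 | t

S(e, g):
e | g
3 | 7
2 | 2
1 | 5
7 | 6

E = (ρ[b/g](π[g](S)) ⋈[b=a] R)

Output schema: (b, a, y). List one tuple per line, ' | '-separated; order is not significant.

Stepwise |·|:
  S → 4
  π[g](S) → 4
  ρ[b/g](π[g](S)) → 4
  R → 3
  (ρ[b/g](π[g](S)) ⋈[b=a] R) → 1

== RESULT ==
b | a | y
6 | 6 | t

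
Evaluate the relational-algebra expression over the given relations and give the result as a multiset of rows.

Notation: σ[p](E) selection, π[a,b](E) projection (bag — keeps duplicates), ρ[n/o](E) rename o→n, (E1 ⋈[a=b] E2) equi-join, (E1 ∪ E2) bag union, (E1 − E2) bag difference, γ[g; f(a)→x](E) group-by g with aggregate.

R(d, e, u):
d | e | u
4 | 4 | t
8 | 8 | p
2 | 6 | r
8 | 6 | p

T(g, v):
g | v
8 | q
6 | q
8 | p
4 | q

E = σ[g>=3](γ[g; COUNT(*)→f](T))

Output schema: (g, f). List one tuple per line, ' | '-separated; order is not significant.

Stepwise |·|:
  T → 4
  γ[g; COUNT(*)→f](T) → 3
  σ[g>=3](γ[g; COUNT(*)→f](T)) → 3

== RESULT ==
g | f
4 | 1
6 | 1
8 | 2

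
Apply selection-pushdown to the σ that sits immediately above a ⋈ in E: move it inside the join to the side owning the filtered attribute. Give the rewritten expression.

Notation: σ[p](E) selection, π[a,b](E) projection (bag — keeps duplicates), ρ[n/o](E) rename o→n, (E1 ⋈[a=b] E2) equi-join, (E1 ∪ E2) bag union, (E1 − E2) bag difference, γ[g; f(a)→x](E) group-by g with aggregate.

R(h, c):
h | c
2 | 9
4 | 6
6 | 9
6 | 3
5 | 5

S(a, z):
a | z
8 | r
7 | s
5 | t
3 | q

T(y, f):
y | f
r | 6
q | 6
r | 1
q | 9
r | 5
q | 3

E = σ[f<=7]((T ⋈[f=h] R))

σ filters on f, owned by the left side.
E' = (σ[f<=7](T) ⋈[f=h] R)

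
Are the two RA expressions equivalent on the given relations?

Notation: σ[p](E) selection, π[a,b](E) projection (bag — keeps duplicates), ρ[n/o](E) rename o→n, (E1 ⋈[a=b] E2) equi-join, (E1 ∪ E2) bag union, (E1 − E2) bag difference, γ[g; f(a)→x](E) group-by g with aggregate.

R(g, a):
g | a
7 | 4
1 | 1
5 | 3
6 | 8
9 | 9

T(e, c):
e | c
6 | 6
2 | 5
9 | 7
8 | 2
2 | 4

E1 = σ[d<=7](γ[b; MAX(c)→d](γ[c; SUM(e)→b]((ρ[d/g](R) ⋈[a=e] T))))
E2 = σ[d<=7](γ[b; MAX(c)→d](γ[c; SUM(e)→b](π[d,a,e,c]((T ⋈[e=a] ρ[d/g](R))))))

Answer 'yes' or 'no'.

E1 stepwise |·|:
  R → 5
  ρ[d/g](R) → 5
  T → 5
  (ρ[d/g](R) ⋈[a=e] T) → 2
  γ[c; SUM(e)→b]((ρ[d/g](R) ⋈[a=e] T)) → 2
  γ[b; MAX(c)→d](γ[c; SUM(e)→b]((ρ[d/g](R) ⋈[a=e] T))) → 2
  σ[d<=7](γ[b; MAX(c)→d](γ[c; SUM(e)→b]((ρ[d/g](R) ⋈[a=e] T)))) → 2
E2 stepwise |·|:
  T → 5
  R → 5
  ρ[d/g](R) → 5
  (T ⋈[e=a] ρ[d/g](R)) → 2
  π[d,a,e,c]((T ⋈[e=a] ρ[d/g](R))) → 2
  γ[c; SUM(e)→b](π[d,a,e,c]((T ⋈[e=a] ρ[d/g](R)))) → 2
  γ[b; MAX(c)→d](γ[c; SUM(e)→b](π[d,a,e,c]((T ⋈[e=a] ρ[d/g](R))))) → 2
  σ[d<=7](γ[b; MAX(c)→d](γ[c; SUM(e)→b](π[d,a,e,c]((T ⋈[e=a] ρ[d/g](R)))))) → 2

E1 and E2 produce the same multiset:
b | d
8 | 2
9 | 7

yes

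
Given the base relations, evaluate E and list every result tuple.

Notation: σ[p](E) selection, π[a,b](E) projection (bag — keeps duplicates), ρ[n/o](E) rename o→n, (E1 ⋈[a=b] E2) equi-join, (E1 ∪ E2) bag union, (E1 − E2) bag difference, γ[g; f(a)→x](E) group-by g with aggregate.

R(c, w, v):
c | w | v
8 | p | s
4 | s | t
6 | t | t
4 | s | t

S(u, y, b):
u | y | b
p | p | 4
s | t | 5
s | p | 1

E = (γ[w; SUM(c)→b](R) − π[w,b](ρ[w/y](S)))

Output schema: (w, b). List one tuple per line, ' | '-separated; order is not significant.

Subexpression sizes:
  R → 4
  γ[w; SUM(c)→b](R) → 3
  S → 3
  ρ[w/y](S) → 3
  π[w,b](ρ[w/y](S)) → 3
  (γ[w; SUM(c)→b](R) − π[w,b](ρ[w/y](S))) → 3

== RESULT ==
w | b
p | 8
s | 8
t | 6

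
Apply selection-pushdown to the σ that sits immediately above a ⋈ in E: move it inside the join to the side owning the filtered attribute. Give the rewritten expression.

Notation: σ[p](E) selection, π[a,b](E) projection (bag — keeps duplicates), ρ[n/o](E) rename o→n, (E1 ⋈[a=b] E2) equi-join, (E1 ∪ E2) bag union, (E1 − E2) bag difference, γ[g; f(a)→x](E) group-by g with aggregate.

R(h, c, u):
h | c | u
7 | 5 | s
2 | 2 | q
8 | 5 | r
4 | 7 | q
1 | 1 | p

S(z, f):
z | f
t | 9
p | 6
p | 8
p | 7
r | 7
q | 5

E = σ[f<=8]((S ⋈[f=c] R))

σ filters on f, owned by the left side.
E' = (σ[f<=8](S) ⋈[f=c] R)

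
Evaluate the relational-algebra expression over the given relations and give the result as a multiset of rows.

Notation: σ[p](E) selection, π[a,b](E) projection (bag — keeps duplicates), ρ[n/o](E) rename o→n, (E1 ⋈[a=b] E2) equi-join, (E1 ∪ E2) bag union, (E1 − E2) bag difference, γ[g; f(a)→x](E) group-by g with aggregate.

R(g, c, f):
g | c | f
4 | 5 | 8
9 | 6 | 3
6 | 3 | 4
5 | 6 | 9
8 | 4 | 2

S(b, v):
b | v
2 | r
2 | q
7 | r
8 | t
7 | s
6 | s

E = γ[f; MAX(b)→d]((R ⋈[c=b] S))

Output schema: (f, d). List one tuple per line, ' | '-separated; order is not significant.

Per-node cardinality:
  R → 5
  S → 6
  (R ⋈[c=b] S) → 2
  γ[f; MAX(b)→d]((R ⋈[c=b] S)) → 2

== RESULT ==
f | d
3 | 6
9 | 6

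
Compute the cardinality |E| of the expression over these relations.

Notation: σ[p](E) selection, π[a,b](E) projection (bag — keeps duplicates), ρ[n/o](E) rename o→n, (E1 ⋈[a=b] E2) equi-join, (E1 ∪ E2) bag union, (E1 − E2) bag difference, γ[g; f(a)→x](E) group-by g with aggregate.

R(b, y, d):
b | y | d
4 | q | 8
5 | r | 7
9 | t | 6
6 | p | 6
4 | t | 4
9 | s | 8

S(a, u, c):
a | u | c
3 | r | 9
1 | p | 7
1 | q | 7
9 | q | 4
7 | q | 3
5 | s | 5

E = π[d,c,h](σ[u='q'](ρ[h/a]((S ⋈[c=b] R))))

Stepwise |·|:
  S → 6
  R → 6
  (S ⋈[c=b] R) → 5
  ρ[h/a]((S ⋈[c=b] R)) → 5
  σ[u='q'](ρ[h/a]((S ⋈[c=b] R))) → 2
  π[d,c,h](σ[u='q'](ρ[h/a]((S ⋈[c=b] R)))) → 2

|E| = 2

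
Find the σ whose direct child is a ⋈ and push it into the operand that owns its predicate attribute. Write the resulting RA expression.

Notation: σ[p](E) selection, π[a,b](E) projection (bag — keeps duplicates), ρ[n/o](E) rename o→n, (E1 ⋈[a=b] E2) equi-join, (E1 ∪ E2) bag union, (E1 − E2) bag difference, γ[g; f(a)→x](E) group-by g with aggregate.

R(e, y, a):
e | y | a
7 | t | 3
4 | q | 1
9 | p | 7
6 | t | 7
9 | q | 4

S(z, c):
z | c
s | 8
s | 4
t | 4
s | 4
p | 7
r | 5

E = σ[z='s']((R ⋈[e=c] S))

σ filters on z, owned by the right side.
E' = (R ⋈[e=c] σ[z='s'](S))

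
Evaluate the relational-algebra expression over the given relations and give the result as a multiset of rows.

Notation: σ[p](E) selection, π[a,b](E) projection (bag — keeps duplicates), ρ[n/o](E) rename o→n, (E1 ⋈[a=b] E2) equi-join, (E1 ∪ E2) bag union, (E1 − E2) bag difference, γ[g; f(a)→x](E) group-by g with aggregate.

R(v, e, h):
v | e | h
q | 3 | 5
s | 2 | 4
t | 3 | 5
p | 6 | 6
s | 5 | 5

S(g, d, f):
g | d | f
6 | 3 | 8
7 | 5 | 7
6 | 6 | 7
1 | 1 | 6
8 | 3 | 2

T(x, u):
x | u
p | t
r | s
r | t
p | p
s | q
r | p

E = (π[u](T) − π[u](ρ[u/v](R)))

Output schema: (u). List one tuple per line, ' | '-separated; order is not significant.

Stepwise |·|:
  T → 6
  π[u](T) → 6
  R → 5
  ρ[u/v](R) → 5
  π[u](ρ[u/v](R)) → 5
  (π[u](T) − π[u](ρ[u/v](R))) → 2

== RESULT ==
u
p
t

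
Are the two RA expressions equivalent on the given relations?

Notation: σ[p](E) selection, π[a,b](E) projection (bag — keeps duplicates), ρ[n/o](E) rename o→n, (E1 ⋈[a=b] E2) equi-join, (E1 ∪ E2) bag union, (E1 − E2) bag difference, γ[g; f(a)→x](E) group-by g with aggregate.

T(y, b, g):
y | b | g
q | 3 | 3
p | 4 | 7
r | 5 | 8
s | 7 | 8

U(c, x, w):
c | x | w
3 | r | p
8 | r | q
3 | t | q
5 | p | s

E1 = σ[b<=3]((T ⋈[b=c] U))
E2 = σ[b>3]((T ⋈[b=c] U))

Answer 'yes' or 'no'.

E1 per-node cardinality:
  T → 4
  U → 4
  (T ⋈[b=c] U) → 3
  σ[b<=3]((T ⋈[b=c] U)) → 2
E2 per-node cardinality:
  T → 4
  U → 4
  (T ⋈[b=c] U) → 3
  σ[b>3]((T ⋈[b=c] U)) → 1

E1 result:
y | b | g | c | x | w
q | 3 | 3 | 3 | r | p
q | 3 | 3 | 3 | t | q
E2 result:
y | b | g | c | x | w
r | 5 | 8 | 5 | p | s
Witness: ('r', 5, 8, 5, 'p', 's') appears 0× in E1 but 1× in E2.

no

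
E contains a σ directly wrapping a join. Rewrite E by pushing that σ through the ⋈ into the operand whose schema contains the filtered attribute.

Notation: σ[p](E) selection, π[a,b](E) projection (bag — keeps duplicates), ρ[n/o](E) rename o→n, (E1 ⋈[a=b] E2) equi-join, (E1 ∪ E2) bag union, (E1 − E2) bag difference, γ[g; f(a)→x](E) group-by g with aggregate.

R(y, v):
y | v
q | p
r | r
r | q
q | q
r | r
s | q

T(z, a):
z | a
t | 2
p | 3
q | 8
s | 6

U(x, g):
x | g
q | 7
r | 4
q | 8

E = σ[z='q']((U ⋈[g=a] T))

σ filters on z, owned by the right side.
E' = (U ⋈[g=a] σ[z='q'](T))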